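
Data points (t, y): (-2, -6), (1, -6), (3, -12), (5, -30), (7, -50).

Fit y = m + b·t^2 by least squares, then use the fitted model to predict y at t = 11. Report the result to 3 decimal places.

ŷ = -119.763

With design matrix X, XᵀX = [[5, 88]; [88, 3124]] and Xᵀy = [-104, -3338]ᵀ.
Δ = 5·3124 − 88² = 7876.
m = ((-104)·3124 − 88·(-3338))/7876 = -708/179; b = (5·(-3338) − 88·(-104))/7876 = -3769/3938.
At t = 11: ŷ = (-708/179)·(1) + (-3769/3938)·(121) = -42875/358.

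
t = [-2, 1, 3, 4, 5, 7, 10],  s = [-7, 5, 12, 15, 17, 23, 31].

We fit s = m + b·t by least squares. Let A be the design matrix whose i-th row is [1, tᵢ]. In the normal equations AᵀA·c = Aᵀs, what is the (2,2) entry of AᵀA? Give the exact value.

Row 2 ↔ basis t, column 2 ↔ basis t, so (AᵀA)_{2,2} = Σᵢ (t)·(t) = (-2)·(-2) + (1)·(1) + (3)·(3) + (4)·(4) + (5)·(5) + (7)·(7) + (10)·(10) = 204.

204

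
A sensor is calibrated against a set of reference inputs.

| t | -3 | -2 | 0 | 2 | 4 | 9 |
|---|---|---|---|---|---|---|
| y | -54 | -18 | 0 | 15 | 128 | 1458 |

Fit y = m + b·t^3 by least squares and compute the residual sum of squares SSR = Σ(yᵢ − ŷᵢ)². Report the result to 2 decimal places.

Forming MᵀM = [[6, 766]; [766, 536394]] and Mᵀy = [1529, 1072796]ᵀ gives MᵀM·[m, b]ᵀ = Mᵀy.
det = 6·536394 − 766² = 2631608.
m = (1529·536394 − 766·1072796)/2631608 = -807655/1315804; b = (6·1072796 − 766·1529)/2631608 = 2632781/1315804.
Residuals: 419663/657902, -1814569/1315804, 807655/1315804, -517533/1315804, 732583/1315804, -23731/657902; SSR = 4146671/1315804.

SSR = 3.15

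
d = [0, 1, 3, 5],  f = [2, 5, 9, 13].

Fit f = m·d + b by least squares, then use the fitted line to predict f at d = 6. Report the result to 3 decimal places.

The normal system XᵀX·[m, b]ᵀ = Xᵀf is [[35, 9]; [9, 4]]·[m, b]ᵀ = [97, 29]ᵀ.
Determinant 35·4 − 9² = 59.
m = (97·4 − 9·29)/59 = 127/59; b = (35·29 − 9·97)/59 = 142/59.
At d = 6: f̂ = (127/59)·(6) + (142/59)·(1) = 904/59.

f̂ = 15.322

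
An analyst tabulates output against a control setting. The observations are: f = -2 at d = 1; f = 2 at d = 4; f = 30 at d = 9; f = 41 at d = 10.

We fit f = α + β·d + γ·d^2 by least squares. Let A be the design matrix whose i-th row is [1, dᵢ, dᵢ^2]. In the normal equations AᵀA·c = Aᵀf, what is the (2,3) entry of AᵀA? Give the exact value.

Row 2 ↔ basis d, column 3 ↔ basis d^2, so (AᵀA)_{2,3} = Σᵢ (d)·(d^2) = (1)·(1) + (4)·(16) + (9)·(81) + (10)·(100) = 1794.

1794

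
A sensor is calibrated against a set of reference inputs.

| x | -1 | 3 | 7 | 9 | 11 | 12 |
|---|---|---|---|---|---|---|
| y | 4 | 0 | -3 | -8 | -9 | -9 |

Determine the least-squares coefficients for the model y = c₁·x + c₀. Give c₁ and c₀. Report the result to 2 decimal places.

From the data, Σx·x = 405, Σx = 41, Σ1 = 6.
Right-hand side: Σx·y = -304, Σy = -25.
Normal equations: [[405, 41]; [41, 6]]·[c₁, c₀]ᵀ = [-304, -25]ᵀ.
Eliminating c₀: 6·(row 1) − 41·(row 2) gives 749·c₁ = 6·(-304) − 41·(-25) = -799, so c₁ = -799/749.
Then c₀ = ((-25) − 41·(-799/749))/6 = 2339/749.

c₁ = -1.07, c₀ = 3.12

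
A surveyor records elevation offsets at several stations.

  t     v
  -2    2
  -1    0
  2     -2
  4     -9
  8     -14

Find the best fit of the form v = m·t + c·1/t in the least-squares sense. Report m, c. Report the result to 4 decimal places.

m = -1.8725, c = 2.1307

MᵀM·[m, c]ᵀ = Mᵀv reads: 89·m + 5·c = -156;  5·m + (101/64)·c = -6.
Determinant 89·(101/64) − 5² = 7389/64.
m = ((-156)·(101/64) − 5·(-6))/(7389/64) = -4612/2463; c = (89·(-6) − 5·(-156))/(7389/64) = 5248/2463.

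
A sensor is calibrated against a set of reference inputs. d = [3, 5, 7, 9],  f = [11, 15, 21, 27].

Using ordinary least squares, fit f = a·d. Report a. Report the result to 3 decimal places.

a = 3.037

The normal equations are: 164·a = 498.
Hence a = 498 / 164 ≈ 3.03659.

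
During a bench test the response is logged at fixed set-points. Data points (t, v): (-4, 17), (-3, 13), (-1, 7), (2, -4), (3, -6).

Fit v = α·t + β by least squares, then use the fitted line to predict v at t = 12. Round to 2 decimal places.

v̂ = -36.53

Entries of MᵀM: Σt·t = 39, Σt = -3, Σ1 = 5.
Right-hand side: Σt·v = -140, Σv = 27.
Normal equations: [[39, -3]; [-3, 5]]·[α, β]ᵀ = [-140, 27]ᵀ.
Determinant 39·5 − (-3)² = 186.
α = ((-140)·5 − (-3)·27)/186 = -619/186; β = (39·27 − (-3)·(-140))/186 = 211/62.
At t = 12: v̂ = (-619/186)·(12) + (211/62)·(1) = -2265/62.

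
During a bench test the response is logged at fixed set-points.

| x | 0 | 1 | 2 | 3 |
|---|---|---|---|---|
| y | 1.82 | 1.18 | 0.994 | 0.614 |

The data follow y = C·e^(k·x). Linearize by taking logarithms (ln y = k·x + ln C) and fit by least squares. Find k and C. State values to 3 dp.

k = -0.343, C = 1.790

Linearized form: ln y = k·x + ln C. From the 4 transformed points,
Sums: Σx = 6.0000, Σ(x)² = 14.0000, Σln y = 0.2706, Σx·ln y = -1.3098.
Normal system: [[14.0000, 6.0000]; [6.0000, 4]]·[k, ln C]ᵀ = [-1.3098, 0.2706]ᵀ.
Solving (det = 20.0000): k = -0.34313, ln C = 0.58234, so C = exp(0.58234) = 1.79023.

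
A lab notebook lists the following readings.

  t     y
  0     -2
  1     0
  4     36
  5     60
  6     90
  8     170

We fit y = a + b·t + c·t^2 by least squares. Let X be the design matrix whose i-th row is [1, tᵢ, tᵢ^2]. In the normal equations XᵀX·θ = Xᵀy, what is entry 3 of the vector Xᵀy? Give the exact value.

16196

Entry 3 ↔ basis t^2, so (Xᵀy)_{3} = Σᵢ (t^2)·yᵢ = (0)·(-2) + (1)·(0) + (16)·(36) + (25)·(60) + (36)·(90) + (64)·(170) = 16196.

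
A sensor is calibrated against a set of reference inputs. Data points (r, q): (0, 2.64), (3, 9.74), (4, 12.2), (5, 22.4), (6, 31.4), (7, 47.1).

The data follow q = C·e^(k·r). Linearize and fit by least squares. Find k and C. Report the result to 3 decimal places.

With ln qᵢ as the transformed response and rᵢ as the regressor:
Σr = 25.0000, Σ(r)² = 135.0000, Σln q = 16.1566, Σr·ln q = 80.0265.
Normal system: [[135.0000, 25.0000]; [25.0000, 6]]·[k, ln C]ᵀ = [80.0265, 16.1566]ᵀ.
Solving (det = 185.0000): k = 0.41213, ln C = 0.97555, so C = exp(0.97555) = 2.65264.

k = 0.412, C = 2.653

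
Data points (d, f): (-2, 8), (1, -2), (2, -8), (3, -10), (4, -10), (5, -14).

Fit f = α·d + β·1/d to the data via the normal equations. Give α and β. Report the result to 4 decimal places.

α = -2.8627, β = -0.8504

Sums needed: Σd·d = 59, Σd·1/d = 6, Σ1/d·1/d = 6169/3600.
Right-hand side: Σd·f = -174, Σ1/d·f = -559/30.
Δ = 59·(6169/3600) − 6² = 234371/3600.
α = ((-174)·(6169/3600) − 6·(-559/30))/(234371/3600) = -670926/234371; β = (59·(-559/30) − 6·(-174))/(234371/3600) = -199320/234371.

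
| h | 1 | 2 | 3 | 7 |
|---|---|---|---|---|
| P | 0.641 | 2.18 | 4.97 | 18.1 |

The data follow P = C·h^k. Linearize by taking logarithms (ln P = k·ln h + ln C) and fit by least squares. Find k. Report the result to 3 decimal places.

With ln Pᵢ as the transformed response and ln hᵢ as the regressor:
XᵀX = [[5.4740, 3.7377]; [3.7377, 4]], rhs = [7.9369, 4.8339]ᵀ  (here Σln h = 3.7377, Σ(ln h)² = 5.4740, Σln P = 4.8339, Σln h·ln P = 7.9369).
Slope k = (n·Σln h·ln P − Σln h·Σln P)/(n·Σ(ln h)² − (Σln h)²) = (4·7.9369 − 3.7377·4.8339)/7.9257 = 1.72603; ln C = (Σln P − k·Σln h)/n = -0.40435.

k = 1.726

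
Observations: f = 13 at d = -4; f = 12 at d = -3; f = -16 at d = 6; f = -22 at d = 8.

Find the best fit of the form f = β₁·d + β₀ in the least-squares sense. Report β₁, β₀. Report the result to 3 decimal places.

β₁ = -2.991, β₀ = 1.984

Entries of XᵀX: Σd·d = 125, Σd = 7, Σ1 = 4.
Moment sums: Σd·f = -360, Σf = -13.
Eliminating β₀: 4·(row 1) − 7·(row 2) gives 451·β₁ = 4·(-360) − 7·(-13) = -1349, so β₁ = -1349/451.
Then β₀ = ((-13) − 7·(-1349/451))/4 = 895/451.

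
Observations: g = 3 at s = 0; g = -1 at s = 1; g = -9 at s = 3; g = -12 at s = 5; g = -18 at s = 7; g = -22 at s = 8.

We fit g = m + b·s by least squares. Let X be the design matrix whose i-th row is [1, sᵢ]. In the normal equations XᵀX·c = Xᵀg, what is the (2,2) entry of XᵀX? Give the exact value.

Row 2 ↔ basis s, column 2 ↔ basis s, so (XᵀX)_{2,2} = Σᵢ (s)·(s) = (0)·(0) + (1)·(1) + (3)·(3) + (5)·(5) + (7)·(7) + (8)·(8) = 148.

148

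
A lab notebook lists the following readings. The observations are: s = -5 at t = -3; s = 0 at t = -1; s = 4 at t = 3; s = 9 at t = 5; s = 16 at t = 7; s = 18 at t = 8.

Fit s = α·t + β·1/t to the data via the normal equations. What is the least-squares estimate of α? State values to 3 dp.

From the data, Σt·t = 157, Σt·1/t = 6, Σ1/t·1/t = 916049/705600.
Moment sums: Σt·s = 328, Σ1/t·s = 1307/140.
Δ = 157·(916049/705600) − 6² = 118418093/705600.
α = (328·(916049/705600) − 6·(1307/140))/(118418093/705600) = 260940392/118418093; β = (157·(1307/140) − 6·328)/(118418093/705600) = -354417840/118418093.

α = 2.204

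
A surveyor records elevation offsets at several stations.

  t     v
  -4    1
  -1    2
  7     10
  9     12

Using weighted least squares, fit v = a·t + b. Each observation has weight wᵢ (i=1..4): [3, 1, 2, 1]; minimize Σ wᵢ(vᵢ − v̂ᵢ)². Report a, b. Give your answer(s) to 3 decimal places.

a = 0.848, b = 4.075

The normal system XᵀWX·[a, b]ᵀ = XᵀWv is [[228, 10]; [10, 7]]·[a, b]ᵀ = [234, 37]ᵀ.
Δ = 228·7 − 10² = 1496.
a = (234·7 − 10·37)/1496 = 317/374; b = (228·37 − 10·234)/1496 = 762/187.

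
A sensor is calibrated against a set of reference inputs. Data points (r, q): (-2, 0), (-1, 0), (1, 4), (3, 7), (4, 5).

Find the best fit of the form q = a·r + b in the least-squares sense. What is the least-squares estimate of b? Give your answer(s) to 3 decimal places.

XᵀX·[a, b]ᵀ = Xᵀq reads: 31·a + 5·b = 45;  5·a + 5·b = 16.
Eliminating b: 5·(row 1) − 5·(row 2) gives 130·a = 5·45 − 5·16 = 145, so a = 29/26.
Then b = (16 − 5·(29/26))/5 = 271/130.

b = 2.085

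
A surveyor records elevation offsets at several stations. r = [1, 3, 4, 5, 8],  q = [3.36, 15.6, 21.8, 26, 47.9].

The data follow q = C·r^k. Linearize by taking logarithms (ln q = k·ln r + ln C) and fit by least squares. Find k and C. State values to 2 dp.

k = 1.27, C = 3.52

Taking logs, ln q = k·ln r + ln C, so regress ln q on ln r.
Σln r = 6.1738, Σ(ln r)² = 10.0431, Σln q = 14.1683, Σln r·ln q = 20.5799.
Equations: 10.0431·k + 6.1738·ln C = 20.5799;  6.1738·k + 5·ln C = 14.1683.
Δ = 10.0431·5 − (6.1738)² = 12.1000; k = (20.5799·5 − 6.1738·14.1683)/12.1000 = 1.27499, ln C = (10.0431·14.1683 − 6.1738·20.5799)/12.1000 = 1.25937, so C = exp(1.25937) = 3.52319.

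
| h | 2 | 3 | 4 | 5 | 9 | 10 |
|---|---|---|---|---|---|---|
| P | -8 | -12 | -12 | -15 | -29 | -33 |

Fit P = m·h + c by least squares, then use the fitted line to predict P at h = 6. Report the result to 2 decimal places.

The normal system MᵀM·[m, c]ᵀ = MᵀP is [[235, 33]; [33, 6]]·[m, c]ᵀ = [-766, -109]ᵀ.
Determinant 235·6 − 33² = 321.
m = ((-766)·6 − 33·(-109))/321 = -333/107; c = (235·(-109) − 33·(-766))/321 = -337/321.
At h = 6: P̂ = (-333/107)·(6) + (-337/321)·(1) = -6331/321.

P̂ = -19.72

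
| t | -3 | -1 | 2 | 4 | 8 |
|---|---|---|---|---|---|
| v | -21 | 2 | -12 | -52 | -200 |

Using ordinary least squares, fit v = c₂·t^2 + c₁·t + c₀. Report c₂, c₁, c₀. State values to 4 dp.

c₂ = -2.9952, c₁ = -1.3886, c₀ = 2.4875

Entries of MᵀM: Σt^2·t^2 = 4450, Σt^2·t = 556, Σt^2 = 94, Σt·t = 94, Σt = 10, Σ1 = 5.
And Σt^2·v = -13867, Σt·v = -1771, Σv = -283.
So MᵀM·[c₂, c₁, c₀]ᵀ = Mᵀv: [[4450, 556, 94]; [556, 94, 10]; [94, 10, 5]]·[c₂, c₁, c₀]ᵀ = [-13867, -1771, -283]ᵀ.
Inverting the 3×3 Gram matrix, [c₂, c₁, c₀]ᵀ = [-157507/52586, -73021/52586, 65403/26293]ᵀ.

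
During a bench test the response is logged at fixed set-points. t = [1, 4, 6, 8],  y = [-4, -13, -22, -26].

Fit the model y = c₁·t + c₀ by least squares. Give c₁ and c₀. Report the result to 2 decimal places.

c₁ = -3.26, c₀ = -0.76

Sums needed: Σt·t = 117, Σt = 19, Σ1 = 4.
And Σt·y = -396, Σy = -65.
So AᵀA·[c₁, c₀]ᵀ = Aᵀy: [[117, 19]; [19, 4]]·[c₁, c₀]ᵀ = [-396, -65]ᵀ.
Eliminating c₀: 4·(row 1) − 19·(row 2) gives 107·c₁ = 4·(-396) − 19·(-65) = -349, so c₁ = -349/107.
Then c₀ = ((-65) − 19·(-349/107))/4 = -81/107.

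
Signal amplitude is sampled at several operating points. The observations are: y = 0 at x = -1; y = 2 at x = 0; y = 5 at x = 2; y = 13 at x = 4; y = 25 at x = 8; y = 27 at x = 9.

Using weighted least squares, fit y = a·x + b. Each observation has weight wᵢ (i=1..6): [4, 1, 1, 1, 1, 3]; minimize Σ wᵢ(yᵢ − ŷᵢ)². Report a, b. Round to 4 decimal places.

a = 2.7460, b = 2.2179

Compute the Gram sums: Σwᵢ·x·x = 331, Σwᵢ·x = 37, Σwᵢ·1 = 11.
Moment sums: Σwᵢ·x·y = 991, Σwᵢ·y = 126.
So AᵀWA·[a, b]ᵀ = AᵀWy: [[331, 37]; [37, 11]]·[a, b]ᵀ = [991, 126]ᵀ.
Δ = 331·11 − 37² = 2272.
a = (991·11 − 37·126)/2272 = 6239/2272; b = (331·126 − 37·991)/2272 = 5039/2272.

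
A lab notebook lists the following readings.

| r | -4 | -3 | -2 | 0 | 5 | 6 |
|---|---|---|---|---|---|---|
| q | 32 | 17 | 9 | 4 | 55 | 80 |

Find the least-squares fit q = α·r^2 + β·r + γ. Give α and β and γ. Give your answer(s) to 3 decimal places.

The normal equations are: 2274·α + 242·β + 90·γ = 4956;  242·α + 90·β + 2·γ = 558;  90·α + 2·β + 6·γ = 197.
Row-reducing yields α = 27893/14100, β = 1919/2350, γ = 40717/14100.

α = 1.978, β = 0.817, γ = 2.888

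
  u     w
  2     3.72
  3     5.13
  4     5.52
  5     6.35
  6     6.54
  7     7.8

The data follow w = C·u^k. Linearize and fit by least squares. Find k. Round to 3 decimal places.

Let Y = ln w. Fitting Y = k·ln u + ln C by least squares:
Over the data: Σln u = 8.5252, Σ(ln u)² = 13.1965, Σln w = 10.4377, Σln u·ln w = 15.4122.
Normal system: [[13.1965, 8.5252]; [8.5252, 6]]·[k, ln C]ᵀ = [15.4122, 10.4377]ᵀ.
Solving (det = 6.5005): k = 0.53687, ln C = 0.97681.

k = 0.537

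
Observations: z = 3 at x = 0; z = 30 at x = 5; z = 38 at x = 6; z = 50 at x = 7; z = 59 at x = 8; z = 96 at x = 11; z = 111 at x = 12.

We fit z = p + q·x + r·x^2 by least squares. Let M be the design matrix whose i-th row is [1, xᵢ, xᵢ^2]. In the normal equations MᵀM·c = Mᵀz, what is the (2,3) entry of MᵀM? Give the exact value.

4255

Row 2 ↔ basis x, column 3 ↔ basis x^2, so (MᵀM)_{2,3} = Σᵢ (x)·(x^2) = (0)·(0) + (5)·(25) + (6)·(36) + (7)·(49) + (8)·(64) + (11)·(121) + (12)·(144) = 4255.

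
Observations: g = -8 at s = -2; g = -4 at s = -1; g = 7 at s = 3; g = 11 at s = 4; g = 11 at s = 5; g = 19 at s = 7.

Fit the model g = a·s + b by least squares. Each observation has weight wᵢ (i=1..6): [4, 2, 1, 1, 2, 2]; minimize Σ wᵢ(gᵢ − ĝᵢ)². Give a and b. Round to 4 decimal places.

a = 2.8947, b = -1.8990

The normal system XᵀWX·[a, b]ᵀ = XᵀWg is [[191, 21]; [21, 12]]·[a, b]ᵀ = [513, 38]ᵀ.
det = 191·12 − 21² = 1851.
a = (513·12 − 21·38)/1851 = 1786/617; b = (191·38 − 21·513)/1851 = -3515/1851.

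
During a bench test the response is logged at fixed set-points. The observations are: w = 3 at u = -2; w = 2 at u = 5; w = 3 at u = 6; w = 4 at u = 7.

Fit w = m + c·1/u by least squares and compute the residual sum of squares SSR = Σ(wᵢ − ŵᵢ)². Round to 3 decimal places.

Sums needed: Σ1 = 4, Σ1/u = 1/105, Σ1/u·1/u = 7457/22050.
Moment sums: Σw = 12, Σ1/u·w = -1/35.
So AᵀA·[m, c]ᵀ = Aᵀw: [[4, 1/105]; [1/105, 7457/22050]]·[m, c]ᵀ = [12, -1/35]ᵀ.
Eliminating c: (7457/22050)·(row 1) − (1/105)·(row 2) gives (1657/1225)·m = (7457/22050)·12 − (1/105)·(-1/35) = 2983/735, so m = 14915/4971.
Then c = ((-1/35) − (1/105)·(14915/4971))/(7457/22050) = -280/1657.
Residuals: -422/4971, -4805/4971, 46/1657, 5089/4971; SSR = 3298/1657.

SSR = 1.990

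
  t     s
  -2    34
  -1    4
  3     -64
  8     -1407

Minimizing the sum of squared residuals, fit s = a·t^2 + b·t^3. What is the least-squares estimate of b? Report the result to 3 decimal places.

b = -3.005

From the data, Σt^2·t^2 = 4194, Σt^2·t^3 = 32978, Σt^3·t^3 = 262938.
Right-hand side: Σt^2·s = -90484, Σt^3·s = -722388.
Normal equations: [[4194, 32978]; [32978, 262938]]·[a, b]ᵀ = [-90484, -722388]ᵀ.
Determinant 4194·262938 − 32978² = 15213488.
a = ((-90484)·262938 − 32978·(-722388))/15213488 = 1951842/950843; b = (4194·(-722388) − 32978·(-90484))/15213488 = -2857120/950843.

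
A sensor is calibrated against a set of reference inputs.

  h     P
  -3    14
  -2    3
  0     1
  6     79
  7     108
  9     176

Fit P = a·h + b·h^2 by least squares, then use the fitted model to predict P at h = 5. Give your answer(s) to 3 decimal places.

Compute the Gram sums: Σh·h = 179, Σh·h^2 = 1253, Σh^2·h^2 = 10355.
For XᵀP: Σh·P = 2766, Σh^2·P = 22530.
So XᵀX·[a, b]ᵀ = XᵀP: [[179, 1253]; [1253, 10355]]·[a, b]ᵀ = [2766, 22530]ᵀ.
Eliminating b: 10355·(row 1) − 1253·(row 2) gives 283536·a = 10355·2766 − 1253·22530 = 411840, so a = 260/179.
Then b = (22530 − 1253·(260/179))/10355 = 2.
At h = 5: P̂ = (260/179)·(5) + (2)·(25) = 10250/179.

P̂ = 57.263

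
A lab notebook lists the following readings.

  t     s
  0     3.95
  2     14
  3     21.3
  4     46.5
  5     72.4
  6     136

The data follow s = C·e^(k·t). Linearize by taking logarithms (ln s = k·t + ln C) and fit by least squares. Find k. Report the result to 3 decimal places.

k = 0.586

Linearized form: ln s = k·t + ln C. From the 6 transformed points,
XᵀX = [[90.0000, 20.0000]; [20.0000, 6]], rhs = [80.6990, 20.1058]ᵀ  (here Σt = 20.0000, Σ(t)² = 90.0000, Σln s = 20.1058, Σt·ln s = 80.6990).
Δ = 90.0000·6 − (20.0000)² = 140.0000; k = (80.6990·6 − 20.0000·20.1058)/140.0000 = 0.58627, ln C = (90.0000·20.1058 − 20.0000·80.6990)/140.0000 = 1.39672.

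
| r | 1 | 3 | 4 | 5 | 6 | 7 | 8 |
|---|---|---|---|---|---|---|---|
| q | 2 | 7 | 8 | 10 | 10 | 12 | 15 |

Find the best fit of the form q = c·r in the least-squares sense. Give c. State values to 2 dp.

Entries of XᵀX: Σr·r = 200.
Moment sums: Σr·q = 369.
XᵀX·[c]ᵀ = Xᵀq becomes [[200]]·[c]ᵀ = [369]ᵀ.
c = 369/200 = 1.845.

c = 1.85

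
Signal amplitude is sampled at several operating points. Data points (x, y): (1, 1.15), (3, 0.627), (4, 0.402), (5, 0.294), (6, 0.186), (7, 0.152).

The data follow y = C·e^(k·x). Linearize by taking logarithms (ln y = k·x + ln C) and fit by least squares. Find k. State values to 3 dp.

Taking logs, ln y = k·x + ln C, so regress ln y on x.
Σx = 26.0000, Σ(x)² = 136.0000, Σln y = -6.0284, Σx·ln y = -34.3059.
Equations: 136.0000·k + 26.0000·ln C = -34.3059;  26.0000·k + 6·ln C = -6.0284.
Δ = 136.0000·6 − (26.0000)² = 140.0000; k = (-34.3059·6 − 26.0000·-6.0284)/140.0000 = -0.35069, ln C = (136.0000·-6.0284 − 26.0000·-34.3059)/140.0000 = 0.51493.

k = -0.351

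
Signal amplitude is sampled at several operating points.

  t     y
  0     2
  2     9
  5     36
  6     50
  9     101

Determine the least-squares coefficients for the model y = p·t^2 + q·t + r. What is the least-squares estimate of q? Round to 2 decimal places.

q = 1.72

Setting ∂/∂p … = 0 gives: 8498·p + 1078·q + 146·r = 10917;  1078·p + 146·q + 22·r = 1407;  146·p + 22·q + 5·r = 198.
Inverting the 3×3 Gram matrix, [p, q, r]ᵀ = [669/646, 556/323, 577/323]ᵀ.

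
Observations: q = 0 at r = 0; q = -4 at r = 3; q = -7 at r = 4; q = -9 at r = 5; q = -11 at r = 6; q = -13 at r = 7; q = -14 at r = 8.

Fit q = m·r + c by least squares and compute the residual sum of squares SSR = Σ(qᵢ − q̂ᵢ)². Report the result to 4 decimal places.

SSR = 1.9474

Sums needed: Σr·r = 199, Σr = 33, Σ1 = 7.
For Mᵀq: Σr·q = -354, Σq = -58.
So MᵀM·[m, c]ᵀ = Mᵀq: [[199, 33]; [33, 7]]·[m, c]ᵀ = [-354, -58]ᵀ.
Eliminating c: 7·(row 1) − 33·(row 2) gives 304·m = 7·(-354) − 33·(-58) = -564, so m = -141/76.
Then c = ((-58) − 33·(-141/76))/7 = 35/76.
Residuals: -35/76, 21/19, -3/76, -7/38, -25/76, -9/19, 29/76; SSR = 37/19.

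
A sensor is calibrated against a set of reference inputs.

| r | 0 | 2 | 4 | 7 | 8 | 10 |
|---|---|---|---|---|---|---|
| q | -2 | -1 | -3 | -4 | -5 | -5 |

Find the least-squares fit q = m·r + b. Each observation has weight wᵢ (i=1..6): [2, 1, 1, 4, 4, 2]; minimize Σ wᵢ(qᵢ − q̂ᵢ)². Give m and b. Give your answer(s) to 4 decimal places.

m = -0.3777, b = -1.5368

Normal-equation sums: Σwᵢ·r·r = 672, Σwᵢ·r = 86, Σwᵢ·1 = 14.
Right-hand side: Σwᵢ·r·q = -386, Σwᵢ·q = -54.
XᵀWX·[m, b]ᵀ = XᵀWq becomes [[672, 86]; [86, 14]]·[m, b]ᵀ = [-386, -54]ᵀ.
Eliminating b: 14·(row 1) − 86·(row 2) gives 2012·m = 14·(-386) − 86·(-54) = -760, so m = -190/503.
Then b = ((-54) − 86·(-190/503))/14 = -773/503.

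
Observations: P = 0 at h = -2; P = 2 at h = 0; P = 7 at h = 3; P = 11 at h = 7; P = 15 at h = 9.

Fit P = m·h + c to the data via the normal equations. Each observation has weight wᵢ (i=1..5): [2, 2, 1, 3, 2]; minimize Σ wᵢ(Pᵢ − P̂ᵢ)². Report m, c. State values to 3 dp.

m = 1.326, c = 2.361

Compute the Gram sums: Σwᵢ·h·h = 326, Σwᵢ·h = 38, Σwᵢ·1 = 10.
Right-hand side: Σwᵢ·h·P = 522, Σwᵢ·P = 74.
So XᵀWX·[m, c]ᵀ = XᵀWP: [[326, 38]; [38, 10]]·[m, c]ᵀ = [522, 74]ᵀ.
Eliminating c: 10·(row 1) − 38·(row 2) gives 1816·m = 10·522 − 38·74 = 2408, so m = 301/227.
Then c = (74 − 38·(301/227))/10 = 536/227.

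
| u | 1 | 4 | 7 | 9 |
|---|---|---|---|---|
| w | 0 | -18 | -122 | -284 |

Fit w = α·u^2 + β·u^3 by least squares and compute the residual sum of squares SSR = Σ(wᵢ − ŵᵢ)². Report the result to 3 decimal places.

The normal system MᵀM·[α, β]ᵀ = Mᵀw is [[9219, 76881]; [76881, 653187]]·[α, β]ᵀ = [-29270, -250034]ᵀ.
Eliminating β: 653187·(row 1) − 76881·(row 2) gives 111042792·α = 653187·(-29270) − 76881·(-250034) = 104080464, so α = 481854/514087.
Then β = ((-250034) − 76881·(481854/514087))/653187 = -108644/220323.
Residuals: -685054/1542261, -2217178/1542261, 266552/220323, -227438/514087; SSR = 6050972/1542261.

SSR = 3.923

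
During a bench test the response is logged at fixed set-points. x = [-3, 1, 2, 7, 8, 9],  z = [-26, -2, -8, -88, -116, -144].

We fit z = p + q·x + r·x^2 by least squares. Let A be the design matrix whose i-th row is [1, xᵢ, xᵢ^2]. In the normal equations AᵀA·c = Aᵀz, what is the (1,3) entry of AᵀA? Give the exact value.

Row 1 ↔ basis 1, column 3 ↔ basis x^2, so (AᵀA)_{1,3} = Σᵢ x^2 = (1)·(9) + (1)·(1) + (1)·(4) + (1)·(49) + (1)·(64) + (1)·(81) = 208.

208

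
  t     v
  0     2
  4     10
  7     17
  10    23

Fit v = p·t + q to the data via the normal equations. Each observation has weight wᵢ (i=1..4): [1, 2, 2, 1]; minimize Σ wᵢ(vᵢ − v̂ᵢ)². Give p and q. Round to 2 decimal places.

Setting ∂/∂p … = 0 gives: 230·p + 32·q = 548;  32·p + 6·q = 79.
(Σwᵢ·t·t = 230, Σwᵢ·t = 32, Σwᵢ·1 = 6, Σwᵢ·t·v = 548, Σwᵢ·v = 79.)
Determinant 230·6 − 32² = 356.
p = (548·6 − 32·79)/356 = 190/89; q = (230·79 − 32·548)/356 = 317/178.

p = 2.13, q = 1.78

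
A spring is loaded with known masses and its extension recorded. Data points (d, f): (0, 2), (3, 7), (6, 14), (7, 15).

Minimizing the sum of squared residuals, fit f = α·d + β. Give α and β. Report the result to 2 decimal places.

From the data, Σd·d = 94, Σd = 16, Σ1 = 4.
For Mᵀf: Σd·f = 210, Σf = 38.
Normal equations: [[94, 16]; [16, 4]]·[α, β]ᵀ = [210, 38]ᵀ.
Determinant 94·4 − 16² = 120.
α = (210·4 − 16·38)/120 = 29/15; β = (94·38 − 16·210)/120 = 53/30.

α = 1.93, β = 1.77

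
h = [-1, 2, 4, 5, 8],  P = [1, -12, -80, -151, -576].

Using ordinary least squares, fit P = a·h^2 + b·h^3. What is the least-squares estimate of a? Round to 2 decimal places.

a = -1.05

From the data, Σh^2·h^2 = 4994, Σh^2·h^3 = 36948, Σh^3·h^3 = 281930.
Moment sums: Σh^2·P = -41966, Σh^3·P = -319004.
Determinant 4994·281930 − 36948² = 42803716.
a = ((-41966)·281930 − 36948·(-319004))/42803716 = -11228647/10700929; b = (4994·(-319004) − 36948·(-41966))/42803716 = -10636552/10700929.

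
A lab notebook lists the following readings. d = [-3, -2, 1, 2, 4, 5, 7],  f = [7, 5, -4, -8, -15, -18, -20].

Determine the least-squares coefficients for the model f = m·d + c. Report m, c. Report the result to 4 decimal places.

MᵀM·[m, c]ᵀ = Mᵀf reads: 108·m + 14·c = -341;  14·m + 7·c = -53.
(Σd·d = 108, Σd = 14, Σ1 = 7, Σd·f = -341, Σf = -53.)
det = 108·7 − 14² = 560.
m = ((-341)·7 − 14·(-53))/560 = -47/16; c = (108·(-53) − 14·(-341))/560 = -95/56.

m = -2.9375, c = -1.6964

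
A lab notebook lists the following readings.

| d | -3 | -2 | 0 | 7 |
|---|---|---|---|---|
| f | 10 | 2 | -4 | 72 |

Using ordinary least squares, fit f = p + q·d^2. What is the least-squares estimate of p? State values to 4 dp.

From the data, Σ1 = 4, Σd^2 = 62, Σd^2·d^2 = 2498.
For Xᵀf: Σf = 80, Σd^2·f = 3626.
XᵀX·[p, q]ᵀ = Xᵀf becomes [[4, 62]; [62, 2498]]·[p, q]ᵀ = [80, 3626]ᵀ.
Determinant 4·2498 − 62² = 6148.
p = (80·2498 − 62·3626)/6148 = -6243/1537; q = (4·3626 − 62·80)/6148 = 2386/1537.

p = -4.0618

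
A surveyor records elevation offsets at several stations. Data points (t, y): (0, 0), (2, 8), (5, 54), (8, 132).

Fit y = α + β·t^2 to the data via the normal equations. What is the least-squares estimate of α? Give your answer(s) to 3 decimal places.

Forming AᵀA = [[4, 93]; [93, 4737]] and Aᵀy = [194, 9830]ᵀ gives AᵀA·[α, β]ᵀ = Aᵀy.
Eliminating β: 4737·(row 1) − 93·(row 2) gives 10299·α = 4737·194 − 93·9830 = 4788, so α = 1596/3433.
Then β = (9830 − 93·(1596/3433))/4737 = 21278/10299.

α = 0.465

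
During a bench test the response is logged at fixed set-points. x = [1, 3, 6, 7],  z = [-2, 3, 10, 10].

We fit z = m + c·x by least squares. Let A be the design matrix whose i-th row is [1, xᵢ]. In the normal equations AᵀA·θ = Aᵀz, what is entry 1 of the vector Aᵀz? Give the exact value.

Entry 1 ↔ basis 1, so (Aᵀz)_{1} = Σᵢ zᵢ = (1)·(-2) + (1)·(3) + (1)·(10) + (1)·(10) = 21.

21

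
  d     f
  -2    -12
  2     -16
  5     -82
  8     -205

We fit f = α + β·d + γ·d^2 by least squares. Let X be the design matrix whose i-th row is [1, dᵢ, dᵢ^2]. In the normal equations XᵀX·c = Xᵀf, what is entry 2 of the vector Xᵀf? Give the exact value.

Entry 2 ↔ basis d, so (Xᵀf)_{2} = Σᵢ (d)·fᵢ = (-2)·(-12) + (2)·(-16) + (5)·(-82) + (8)·(-205) = -2058.

-2058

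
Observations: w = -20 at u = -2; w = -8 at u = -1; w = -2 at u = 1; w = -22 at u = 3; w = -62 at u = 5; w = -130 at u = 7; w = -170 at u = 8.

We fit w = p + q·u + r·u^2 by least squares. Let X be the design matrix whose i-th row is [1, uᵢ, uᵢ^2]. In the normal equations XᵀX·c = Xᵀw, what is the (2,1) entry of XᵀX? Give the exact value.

21

Row 2 ↔ basis u, column 1 ↔ basis 1, so (XᵀX)_{2,1} = Σᵢ u = (-2)·(1) + (-1)·(1) + (1)·(1) + (3)·(1) + (5)·(1) + (7)·(1) + (8)·(1) = 21.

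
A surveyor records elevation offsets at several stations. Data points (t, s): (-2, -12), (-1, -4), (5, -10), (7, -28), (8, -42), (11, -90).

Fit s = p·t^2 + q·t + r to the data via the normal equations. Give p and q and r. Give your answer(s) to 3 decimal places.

From the data, Σt^2·t^2 = 21780, Σt^2·t = 2302, Σt^2 = 264, Σt·t = 264, Σt = 28, Σ1 = 6.
Moment sums: Σt^2·s = -15252, Σt·s = -1544, Σs = -186.
MᵀM·[p, q, r]ᵀ = Mᵀs becomes [[21780, 2302, 264]; [2302, 264, 28]; [264, 28, 6]]·[p, q, r]ᵀ = [-15252, -1544, -186]ᵀ.
Solving the 3×3 system (Gaussian elimination) gives p = -10954/10515, q = 57658/17525, r = -27157/52575.

p = -1.042, q = 3.290, r = -0.517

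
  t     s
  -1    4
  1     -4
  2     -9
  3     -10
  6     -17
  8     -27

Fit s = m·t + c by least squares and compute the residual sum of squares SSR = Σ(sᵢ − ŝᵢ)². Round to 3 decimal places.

Compute the Gram sums: Σt·t = 115, Σt = 19, Σ1 = 6.
For Xᵀs: Σt·s = -374, Σs = -63.
Normal equations: [[115, 19]; [19, 6]]·[m, c]ᵀ = [-374, -63]ᵀ.
Δ = 115·6 − 19² = 329.
m = ((-374)·6 − 19·(-63))/329 = -1047/329; c = (115·(-63) − 19·(-374))/329 = -139/329.
Residuals: 408/329, -130/329, -104/47, -10/329, 828/329, -368/329; SSR = 4664/329.

SSR = 14.176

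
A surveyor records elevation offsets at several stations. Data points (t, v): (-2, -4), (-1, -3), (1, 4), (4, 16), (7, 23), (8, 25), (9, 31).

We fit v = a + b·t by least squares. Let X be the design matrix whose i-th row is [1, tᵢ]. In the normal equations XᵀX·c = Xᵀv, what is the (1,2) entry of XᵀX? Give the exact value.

Row 1 ↔ basis 1, column 2 ↔ basis t, so (XᵀX)_{1,2} = Σᵢ t = (1)·(-2) + (1)·(-1) + (1)·(1) + (1)·(4) + (1)·(7) + (1)·(8) + (1)·(9) = 26.

26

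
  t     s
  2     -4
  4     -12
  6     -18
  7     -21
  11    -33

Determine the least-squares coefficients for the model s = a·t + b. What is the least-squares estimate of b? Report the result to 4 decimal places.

The normal equations are: 226·a + 30·b = -674;  30·a + 5·b = -88.
Eliminating b: 5·(row 1) − 30·(row 2) gives 230·a = 5·(-674) − 30·(-88) = -730, so a = -73/23.
Then b = ((-88) − 30·(-73/23))/5 = 166/115.

b = 1.4435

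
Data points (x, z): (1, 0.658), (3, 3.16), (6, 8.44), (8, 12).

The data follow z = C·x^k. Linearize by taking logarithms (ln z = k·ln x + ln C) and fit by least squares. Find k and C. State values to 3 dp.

k = 1.405, C = 0.665

Taking logs, ln z = k·ln x + ln C, so regress ln z on ln x.
Σln x = 4.9698, Σ(ln x)² = 8.7414, Σln z = 5.3499, Σln x·ln z = 10.2530.
Equations: 8.7414·k + 4.9698·ln C = 10.2530;  4.9698·k + 4·ln C = 5.3499.
Solving (det = 10.2667): k = 1.40495, ln C = -0.40810, so C = exp(-0.40810) = 0.66491.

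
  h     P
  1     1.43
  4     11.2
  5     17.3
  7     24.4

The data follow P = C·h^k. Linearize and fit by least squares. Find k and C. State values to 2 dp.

Linearized form: ln P = k·ln h + ln C. From the 4 transformed points,
Over the data: Σln h = 4.9416, Σ(ln h)² = 8.2987, Σln P = 8.8189, Σln h·ln P = 14.1536.
Normal system: [[8.2987, 4.9416]; [4.9416, 4]]·[k, ln C]ᵀ = [14.1536, 8.8189]ᵀ.
Solving (det = 8.7748): k = 1.48545, ln C = 0.36958, so C = exp(0.36958) = 1.44713.

k = 1.49, C = 1.45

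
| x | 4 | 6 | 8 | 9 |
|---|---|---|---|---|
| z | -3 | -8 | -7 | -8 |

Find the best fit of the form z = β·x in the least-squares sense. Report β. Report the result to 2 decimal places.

Entries of AᵀA: Σx·x = 197.
Right-hand side: Σx·z = -188.
AᵀA·[β]ᵀ = Aᵀz becomes [[197]]·[β]ᵀ = [-188]ᵀ.
β = (-188)/197 = -0.954315.

β = -0.95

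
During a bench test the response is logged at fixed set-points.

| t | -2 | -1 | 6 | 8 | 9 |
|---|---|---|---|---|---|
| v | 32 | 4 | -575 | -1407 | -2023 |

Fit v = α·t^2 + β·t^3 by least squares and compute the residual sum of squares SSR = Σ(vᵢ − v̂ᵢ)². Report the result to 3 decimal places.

Normal-equation sums: Σt^2·t^2 = 11970, Σt^2·t^3 = 99560, Σt^3·t^3 = 840306.
Right-hand side: Σt^2·v = -274479, Σt^3·v = -2319611.
Determinant 11970·840306 − 99560² = 146269220.
α = ((-274479)·840306 − 99560·(-2319611))/146269220 = 147060293/73134610; β = (11970·(-2319611) − 99560·(-274479))/146269220 = -2308497/769838.
Residuals: -1195686/36567305, -36914534/36567305, 11893571/36567305, -13480471/36567305, 5879986/36567305; SSR = 47087606/36567305.

SSR = 1.288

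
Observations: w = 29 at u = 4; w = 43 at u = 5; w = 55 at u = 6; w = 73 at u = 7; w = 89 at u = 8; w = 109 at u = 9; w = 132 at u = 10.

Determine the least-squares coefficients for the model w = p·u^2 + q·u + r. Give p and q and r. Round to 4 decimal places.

p = 0.9643, q = 3.4643, r = 0.3571

The normal system AᵀA·[p, q, r]ᵀ = Aᵀw is [[25235, 2989, 371]; [2989, 371, 49]; [371, 49, 7]]·[p, q, r]ᵀ = [34821, 4185, 530]ᵀ.
Solving the 3×3 system (Gaussian elimination) gives p = 27/28, q = 97/28, r = 5/14.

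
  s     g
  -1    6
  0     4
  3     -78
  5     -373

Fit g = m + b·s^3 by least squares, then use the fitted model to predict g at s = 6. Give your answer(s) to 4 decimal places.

With design matrix X, XᵀX = [[4, 151]; [151, 16355]] and Xᵀg = [-441, -48737]ᵀ.
det = 4·16355 − 151² = 42619.
m = ((-441)·16355 − 151·(-48737))/42619 = 146732/42619; b = (4·(-48737) − 151·(-441))/42619 = -128357/42619.
At s = 6: ĝ = (146732/42619)·(1) + (-128357/42619)·(216) = -1199060/1853.

ĝ = -647.0912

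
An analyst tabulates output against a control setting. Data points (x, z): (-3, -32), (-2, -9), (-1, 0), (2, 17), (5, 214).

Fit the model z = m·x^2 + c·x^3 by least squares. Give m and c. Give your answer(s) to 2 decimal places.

With design matrix M, MᵀM = [[739, 2881]; [2881, 16483]] and Mᵀz = [5094, 27822]ᵀ.
det = 739·16483 − 2881² = 3880776.
m = (5094·16483 − 2881·27822)/3880776 = 317435/323398; c = (739·27822 − 2881·5094)/3880776 = 490387/323398.

m = 0.98, c = 1.52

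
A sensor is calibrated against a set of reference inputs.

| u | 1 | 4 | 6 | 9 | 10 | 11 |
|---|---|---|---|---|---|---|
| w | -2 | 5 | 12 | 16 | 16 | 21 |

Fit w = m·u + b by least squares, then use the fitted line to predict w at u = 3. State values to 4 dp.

With design matrix M, MᵀM = [[355, 41]; [41, 6]] and Mᵀw = [625, 68]ᵀ.
det = 355·6 − 41² = 449.
m = (625·6 − 41·68)/449 = 962/449; b = (355·68 − 41·625)/449 = -1485/449.
At u = 3: ŵ = (962/449)·(3) + (-1485/449)·(1) = 1401/449.

ŵ = 3.1203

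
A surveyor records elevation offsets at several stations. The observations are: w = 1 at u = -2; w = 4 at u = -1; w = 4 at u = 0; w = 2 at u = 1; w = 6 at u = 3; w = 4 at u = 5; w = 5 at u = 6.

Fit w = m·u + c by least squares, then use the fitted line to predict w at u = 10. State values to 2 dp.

With design matrix X, XᵀX = [[76, 12]; [12, 7]] and Xᵀw = [64, 26]ᵀ.
det = 76·7 − 12² = 388.
m = (64·7 − 12·26)/388 = 34/97; c = (76·26 − 12·64)/388 = 302/97.
At u = 10: ŵ = (34/97)·(10) + (302/97)·(1) = 642/97.

ŵ = 6.62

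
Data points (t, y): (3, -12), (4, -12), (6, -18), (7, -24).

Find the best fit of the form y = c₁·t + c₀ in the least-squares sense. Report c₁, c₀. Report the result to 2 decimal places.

c₁ = -3.00, c₀ = -1.50

Entries of MᵀM: Σt·t = 110, Σt = 20, Σ1 = 4.
And Σt·y = -360, Σy = -66.
MᵀM·[c₁, c₀]ᵀ = Mᵀy becomes [[110, 20]; [20, 4]]·[c₁, c₀]ᵀ = [-360, -66]ᵀ.
Determinant 110·4 − 20² = 40.
c₁ = ((-360)·4 − 20·(-66))/40 = -3; c₀ = (110·(-66) − 20·(-360))/40 = -3/2.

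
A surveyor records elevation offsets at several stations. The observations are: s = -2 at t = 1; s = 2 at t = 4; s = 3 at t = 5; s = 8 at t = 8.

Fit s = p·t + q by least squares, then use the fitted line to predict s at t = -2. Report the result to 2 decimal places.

ŝ = -6.48

The normal equations are: 106·p + 18·q = 85;  18·p + 4·q = 11.
(Σt·t = 106, Σt = 18, Σ1 = 4, Σt·s = 85, Σs = 11.)
det = 106·4 − 18² = 100.
p = (85·4 − 18·11)/100 = 71/50; q = (106·11 − 18·85)/100 = -91/25.
At t = -2: ŝ = (71/50)·(-2) + (-91/25)·(1) = -162/25.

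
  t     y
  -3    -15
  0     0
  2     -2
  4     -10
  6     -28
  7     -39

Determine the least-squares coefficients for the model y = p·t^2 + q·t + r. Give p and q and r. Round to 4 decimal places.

Setting ∂/∂p … = 0 gives: 4050·p + 604·q + 114·r = -3222;  604·p + 114·q + 16·r = -440;  114·p + 16·q + 6·r = -94.
(Σt^2·t^2 = 4050, Σt^2·t = 604, Σt^2 = 114, Σt·t = 114, Σt = 16, Σ1 = 6, Σt^2·y = -3222, Σt·y = -440, Σy = -94.)
Row-reducing yields p = -17113/16647, q = 9262/5549, r = -9752/16647.

p = -1.0280, q = 1.6691, r = -0.5858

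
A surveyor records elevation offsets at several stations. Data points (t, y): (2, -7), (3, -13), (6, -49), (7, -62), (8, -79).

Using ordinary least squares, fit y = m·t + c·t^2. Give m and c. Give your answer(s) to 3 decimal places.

m = -1.552, c = -1.050

AᵀA·[m, c]ᵀ = Aᵀy reads: 162·m + 1106·c = -1413;  1106·m + 7890·c = -10003.
(Σt·t = 162, Σt·t^2 = 1106, Σt^2·t^2 = 7890, Σt·y = -1413, Σt^2·y = -10003.)
Eliminating c: 7890·(row 1) − 1106·(row 2) gives 54944·m = 7890·(-1413) − 1106·(-10003) = -85252, so m = -21313/13736.
Then c = ((-10003) − 1106·(-21313/13736))/7890 = -14427/13736.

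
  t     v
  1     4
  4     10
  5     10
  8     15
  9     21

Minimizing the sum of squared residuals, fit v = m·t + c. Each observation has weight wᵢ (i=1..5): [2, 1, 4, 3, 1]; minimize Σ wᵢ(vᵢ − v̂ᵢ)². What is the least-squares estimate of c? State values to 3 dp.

c = 1.782

The normal system AᵀWA·[m, c]ᵀ = AᵀWv is [[391, 59]; [59, 11]]·[m, c]ᵀ = [797, 124]ᵀ.
Δ = 391·11 − 59² = 820.
m = (797·11 − 59·124)/820 = 1451/820; c = (391·124 − 59·797)/820 = 1461/820.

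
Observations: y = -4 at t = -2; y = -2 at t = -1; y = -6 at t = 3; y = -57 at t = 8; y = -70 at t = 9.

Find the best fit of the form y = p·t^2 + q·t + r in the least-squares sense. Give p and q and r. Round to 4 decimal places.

Sums needed: Σt^2·t^2 = 10755, Σt^2·t = 1259, Σt^2 = 159, Σt·t = 159, Σt = 17, Σ1 = 5.
And Σt^2·y = -9390, Σt·y = -1094, Σy = -139.
AᵀA·[p, q, r]ᵀ = Aᵀy becomes [[10755, 1259, 159]; [1259, 159, 17]; [159, 17, 5]]·[p, q, r]ᵀ = [-9390, -1094, -139]ᵀ.
Solving the 3×3 system (Gaussian elimination) gives p = -5653/6062, q = 2907/6062, r = 97/433.

p = -0.9325, q = 0.4795, r = 0.2240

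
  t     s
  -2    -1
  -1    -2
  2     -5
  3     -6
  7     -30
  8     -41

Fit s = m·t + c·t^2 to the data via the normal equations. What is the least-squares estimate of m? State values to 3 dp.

The normal equations are: 131·m + 881·c = -562;  881·m + 6611·c = -4174.
(Σt·t = 131, Σt·t^2 = 881, Σt^2·t^2 = 6611, Σt·s = -562, Σt^2·s = -4174.)
Δ = 131·6611 − 881² = 89880.
m = ((-562)·6611 − 881·(-4174))/89880 = -1587/3745; c = (131·(-4174) − 881·(-562))/89880 = -2153/3745.

m = -0.424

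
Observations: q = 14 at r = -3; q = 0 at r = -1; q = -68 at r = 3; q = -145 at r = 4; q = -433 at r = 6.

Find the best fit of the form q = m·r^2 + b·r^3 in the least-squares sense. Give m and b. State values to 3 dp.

m = -2.994, b = -1.507

Sums needed: Σr^2·r^2 = 1715, Σr^2·r^3 = 8799, Σr^3·r^3 = 52211.
For Mᵀq: Σr^2·q = -18394, Σr^3·q = -105022.
MᵀM·[m, b]ᵀ = Mᵀq becomes [[1715, 8799]; [8799, 52211]]·[m, b]ᵀ = [-18394, -105022]ᵀ.
Eliminating b: 52211·(row 1) − 8799·(row 2) gives 12119464·m = 52211·(-18394) − 8799·(-105022) = -36280556, so m = -9070139/3029866.
Then b = ((-105022) − 8799·(-9070139/3029866))/52211 = -652283/432838.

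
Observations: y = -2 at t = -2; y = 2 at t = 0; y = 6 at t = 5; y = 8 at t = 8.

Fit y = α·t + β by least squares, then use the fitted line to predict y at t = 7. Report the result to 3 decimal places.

ŷ = 7.530

The normal equations are: 93·α + 11·β = 98;  11·α + 4·β = 14.
Determinant 93·4 − 11² = 251.
α = (98·4 − 11·14)/251 = 238/251; β = (93·14 − 11·98)/251 = 224/251.
At t = 7: ŷ = (238/251)·(7) + (224/251)·(1) = 1890/251.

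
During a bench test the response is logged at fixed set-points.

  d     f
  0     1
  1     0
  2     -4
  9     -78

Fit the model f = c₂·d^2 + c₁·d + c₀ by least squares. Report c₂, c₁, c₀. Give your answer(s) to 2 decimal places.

c₂ = -0.90, c₁ = -0.67, c₀ = 1.18

Compute the Gram sums: Σd^2·d^2 = 6578, Σd^2·d = 738, Σd^2 = 86, Σd·d = 86, Σd = 12, Σ1 = 4.
Right-hand side: Σd^2·f = -6334, Σd·f = -710, Σf = -81.
Normal equations: [[6578, 738, 86]; [738, 86, 12]; [86, 12, 4]]·[c₂, c₁, c₀]ᵀ = [-6334, -710, -81]ᵀ.
Inverting the 3×3 Gram matrix, [c₂, c₁, c₀]ᵀ = [-1093/1210, -4043/6050, 3557/3025]ᵀ.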